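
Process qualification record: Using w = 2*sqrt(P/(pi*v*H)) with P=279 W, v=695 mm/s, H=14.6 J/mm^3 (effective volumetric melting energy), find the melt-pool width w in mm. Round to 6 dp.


w = 2*sqrt(279/(pi*695*14.6)) = 0.187106 mm


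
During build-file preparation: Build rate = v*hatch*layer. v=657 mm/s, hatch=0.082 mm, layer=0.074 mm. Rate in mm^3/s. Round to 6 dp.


Rate = 657 * 0.082 * 0.074 = 3.986676 mm^3/s


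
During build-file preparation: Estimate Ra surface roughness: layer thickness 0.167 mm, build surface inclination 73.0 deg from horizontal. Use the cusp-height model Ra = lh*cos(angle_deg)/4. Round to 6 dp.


Ra = 0.167 * cos(73.0) / 4 = 0.012207 mm


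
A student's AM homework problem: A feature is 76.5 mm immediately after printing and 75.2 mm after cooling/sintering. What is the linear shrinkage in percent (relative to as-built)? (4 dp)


Shrinkage = ((76.5-75.2)/76.5)*100 = 1.6993 %


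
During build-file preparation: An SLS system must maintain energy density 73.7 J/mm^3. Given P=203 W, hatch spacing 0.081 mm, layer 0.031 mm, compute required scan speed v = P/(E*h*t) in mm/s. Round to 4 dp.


v = 203 / (73.7*0.081*0.031) = 1096.9374 mm/s


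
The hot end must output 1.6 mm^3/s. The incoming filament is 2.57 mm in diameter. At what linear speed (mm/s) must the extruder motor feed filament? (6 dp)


A = pi*(2.57/2)^2 = 5.187476
v = 1.6 / 5.187476 = 0.308435 mm/s


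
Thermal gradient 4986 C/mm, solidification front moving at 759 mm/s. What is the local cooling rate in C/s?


CR = 4986 * 759 = 3784374 C/s


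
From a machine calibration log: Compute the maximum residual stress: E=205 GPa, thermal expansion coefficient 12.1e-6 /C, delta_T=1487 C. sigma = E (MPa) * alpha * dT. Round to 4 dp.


sigma = 205*1000 * 12.1e-6 * 1487 = 3688.5035 MPa


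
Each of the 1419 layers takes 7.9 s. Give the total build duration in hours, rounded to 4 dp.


t = 1419 * 7.9 / 3600 = 3.1139 hrs


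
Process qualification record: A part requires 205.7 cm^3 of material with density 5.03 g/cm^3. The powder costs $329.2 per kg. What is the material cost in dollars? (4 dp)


Mass = 205.7*5.03/1000 = 1.034671 kg
Cost = 1.034671 * 329.2 = 340.6137 $


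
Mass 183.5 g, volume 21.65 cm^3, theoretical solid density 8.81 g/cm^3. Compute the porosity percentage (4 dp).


rho_part = 183.5 / 21.65 = 8.47575058 g/cm^3
Porosity = (1 - 8.47575058/8.81)*100 = 3.794 %


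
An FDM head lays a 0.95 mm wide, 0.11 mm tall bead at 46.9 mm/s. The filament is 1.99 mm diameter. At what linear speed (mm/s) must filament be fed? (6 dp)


Q = 0.95 * 0.11 * 46.9 = 4.90105 mm^3/s
A_fil = pi*(1.99/2)^2 = 3.11025527 mm^2
v_feed = 4.90105 / 3.11025527 = 1.575771 mm/s


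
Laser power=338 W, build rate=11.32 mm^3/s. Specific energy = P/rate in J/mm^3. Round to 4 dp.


SE = 338 / 11.32 = 29.8587 J/mm^3


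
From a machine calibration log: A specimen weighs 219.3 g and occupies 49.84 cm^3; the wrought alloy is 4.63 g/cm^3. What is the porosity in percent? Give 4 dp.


rho_part = 219.3 / 49.84 = 4.40008026 g/cm^3
Porosity = (1 - 4.40008026/4.63)*100 = 4.9659 %


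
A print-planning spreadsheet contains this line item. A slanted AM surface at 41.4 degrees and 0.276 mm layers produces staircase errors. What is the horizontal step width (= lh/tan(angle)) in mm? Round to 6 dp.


step = 0.276 / tan(41.4) = 0.313061 mm


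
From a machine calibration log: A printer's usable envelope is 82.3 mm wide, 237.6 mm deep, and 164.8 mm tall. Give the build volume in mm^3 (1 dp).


V = 82.3 * 237.6 * 164.8 = 3222578.3 mm^3


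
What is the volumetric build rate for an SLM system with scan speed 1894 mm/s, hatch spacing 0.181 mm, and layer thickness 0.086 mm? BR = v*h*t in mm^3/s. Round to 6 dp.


Rate = 1894 * 0.181 * 0.086 = 29.482004 mm^3/s


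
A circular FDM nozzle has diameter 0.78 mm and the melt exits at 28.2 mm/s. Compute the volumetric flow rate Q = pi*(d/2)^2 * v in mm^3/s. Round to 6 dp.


A = pi*(0.78/2)^2 = 0.47783624 mm^2
Q = 0.47783624 * 28.2 = 13.474982 mm^3/s


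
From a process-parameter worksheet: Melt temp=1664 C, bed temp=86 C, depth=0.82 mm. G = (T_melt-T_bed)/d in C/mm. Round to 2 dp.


G = (1664-86)/0.82 = 1924.39 C/mm


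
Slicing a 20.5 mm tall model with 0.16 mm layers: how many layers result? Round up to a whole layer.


Layers = ceil(20.5/0.16) = 129


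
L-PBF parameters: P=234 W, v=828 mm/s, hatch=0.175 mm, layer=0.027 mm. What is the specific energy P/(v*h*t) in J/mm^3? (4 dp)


Build rate = 828 * 0.175 * 0.027 = 3.9123 mm^3/s
SE = 234 / 3.9123 = 59.8114 J/mm^3


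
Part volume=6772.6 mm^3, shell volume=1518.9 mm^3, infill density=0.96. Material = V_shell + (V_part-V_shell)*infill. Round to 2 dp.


V_infill = (6772.6 - 1518.9) * 0.96 = 5043.55
V_total = 1518.9 + 5043.55 = 6562.45 mm^3


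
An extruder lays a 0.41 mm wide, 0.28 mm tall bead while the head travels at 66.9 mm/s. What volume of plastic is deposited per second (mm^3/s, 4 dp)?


Rate = 0.41 * 0.28 * 66.9 = 7.6801 mm^3/s


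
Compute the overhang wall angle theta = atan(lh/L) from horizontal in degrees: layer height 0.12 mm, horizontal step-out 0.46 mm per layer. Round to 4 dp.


angle = atan(0.12/0.46) = 14.6209 degrees


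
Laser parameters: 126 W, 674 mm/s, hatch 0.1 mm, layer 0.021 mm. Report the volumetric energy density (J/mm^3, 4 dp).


E = 126 / (674*0.1*0.021) = 89.0208 J/mm^3


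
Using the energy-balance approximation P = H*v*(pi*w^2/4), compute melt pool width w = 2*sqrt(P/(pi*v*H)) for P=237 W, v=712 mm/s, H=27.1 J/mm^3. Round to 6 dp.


w = 2*sqrt(237/(pi*712*27.1)) = 0.125056 mm


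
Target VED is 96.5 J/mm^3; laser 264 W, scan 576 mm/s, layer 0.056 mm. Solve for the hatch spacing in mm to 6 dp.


h = 264 / (96.5*576*0.056) = 0.084814 mm


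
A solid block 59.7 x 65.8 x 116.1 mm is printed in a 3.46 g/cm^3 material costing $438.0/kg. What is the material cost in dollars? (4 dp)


V = 59.7 * 65.8 * 116.1 = 456070.986 mm^3 = 456.070986 cm^3
Mass = 456.070986 * 3.46 / 1000 = 1.57800561 kg
Cost = 1.57800561 * 438.0 = 691.1665 $


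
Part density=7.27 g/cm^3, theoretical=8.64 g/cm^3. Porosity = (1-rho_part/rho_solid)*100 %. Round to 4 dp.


Porosity = (1-7.27/8.64)*100 = 15.8565 %


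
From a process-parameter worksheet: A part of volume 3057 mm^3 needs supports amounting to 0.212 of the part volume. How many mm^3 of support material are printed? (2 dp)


V_support = 3057 * 0.212 = 648.08 mm^3


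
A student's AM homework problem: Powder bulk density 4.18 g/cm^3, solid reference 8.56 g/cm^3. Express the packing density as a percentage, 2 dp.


Packing = (4.18/8.56)*100 = 48.83 %


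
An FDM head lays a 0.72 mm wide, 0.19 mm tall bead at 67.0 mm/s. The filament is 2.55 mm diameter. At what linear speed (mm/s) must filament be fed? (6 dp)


Q = 0.72 * 0.19 * 67.0 = 9.1656 mm^3/s
A_fil = pi*(2.55/2)^2 = 5.10705156 mm^2
v_feed = 9.1656 / 5.10705156 = 1.794695 mm/s


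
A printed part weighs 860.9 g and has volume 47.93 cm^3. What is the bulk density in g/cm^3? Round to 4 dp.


rho = 860.9 / 47.93 = 17.9616 g/cm^3


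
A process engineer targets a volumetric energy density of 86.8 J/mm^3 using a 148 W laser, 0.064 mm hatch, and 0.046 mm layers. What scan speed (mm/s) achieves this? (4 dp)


v = 148 / (86.8*0.064*0.046) = 579.1675 mm/s


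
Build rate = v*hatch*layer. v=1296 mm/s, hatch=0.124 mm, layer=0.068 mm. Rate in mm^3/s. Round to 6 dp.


Rate = 1296 * 0.124 * 0.068 = 10.927872 mm^3/s


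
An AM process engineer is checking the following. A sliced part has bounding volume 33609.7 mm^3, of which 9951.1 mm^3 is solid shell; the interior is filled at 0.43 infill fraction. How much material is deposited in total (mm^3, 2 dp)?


V_infill = (33609.7 - 9951.1) * 0.43 = 10173.2
V_total = 9951.1 + 10173.2 = 20124.3 mm^3


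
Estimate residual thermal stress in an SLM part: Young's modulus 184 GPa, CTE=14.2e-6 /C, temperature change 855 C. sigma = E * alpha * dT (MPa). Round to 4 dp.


sigma = 184*1000 * 14.2e-6 * 855 = 2233.944 MPa


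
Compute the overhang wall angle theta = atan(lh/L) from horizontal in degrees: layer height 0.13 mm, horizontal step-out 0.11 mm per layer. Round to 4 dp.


angle = atan(0.13/0.11) = 49.7636 degrees


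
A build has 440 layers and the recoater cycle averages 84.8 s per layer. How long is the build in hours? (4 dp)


t = 440 * 84.8 / 3600 = 10.3644 hrs


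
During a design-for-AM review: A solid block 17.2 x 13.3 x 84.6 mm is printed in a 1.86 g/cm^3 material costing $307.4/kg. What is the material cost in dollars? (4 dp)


V = 17.2 * 13.3 * 84.6 = 19353.096 mm^3 = 19.353096 cm^3
Mass = 19.353096 * 1.86 / 1000 = 0.03599676 kg
Cost = 0.03599676 * 307.4 = 11.0654 $


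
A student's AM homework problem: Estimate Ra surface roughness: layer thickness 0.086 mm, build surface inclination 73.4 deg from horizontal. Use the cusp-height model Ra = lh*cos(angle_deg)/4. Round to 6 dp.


Ra = 0.086 * cos(73.4) / 4 = 0.006142 mm


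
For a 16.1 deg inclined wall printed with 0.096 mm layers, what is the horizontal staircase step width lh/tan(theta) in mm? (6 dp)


step = 0.096 / tan(16.1) = 0.3326 mm


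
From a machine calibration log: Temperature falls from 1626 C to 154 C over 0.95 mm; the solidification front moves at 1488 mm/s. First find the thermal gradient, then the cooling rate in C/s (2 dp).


G = (1626-154)/0.95 = 1549.47368421 C/mm
CR = 1549.47368421 * 1488 = 2305616.84 C/s


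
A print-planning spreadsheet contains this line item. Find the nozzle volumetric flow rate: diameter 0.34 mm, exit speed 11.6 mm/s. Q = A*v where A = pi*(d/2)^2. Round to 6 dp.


A = pi*(0.34/2)^2 = 0.09079203 mm^2
Q = 0.09079203 * 11.6 = 1.053188 mm^3/s


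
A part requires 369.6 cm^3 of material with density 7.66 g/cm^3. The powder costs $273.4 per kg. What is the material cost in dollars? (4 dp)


Mass = 369.6*7.66/1000 = 2.831136 kg
Cost = 2.831136 * 273.4 = 774.0326 $


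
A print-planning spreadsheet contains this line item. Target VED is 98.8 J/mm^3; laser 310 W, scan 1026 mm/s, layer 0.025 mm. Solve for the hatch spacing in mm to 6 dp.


h = 310 / (98.8*1026*0.025) = 0.122326 mm


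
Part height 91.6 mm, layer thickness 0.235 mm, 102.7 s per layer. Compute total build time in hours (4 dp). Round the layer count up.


Layers = ceil(91.6/0.235) = 390
t = 390 * 102.7 / 3600 = 11.1258 hrs


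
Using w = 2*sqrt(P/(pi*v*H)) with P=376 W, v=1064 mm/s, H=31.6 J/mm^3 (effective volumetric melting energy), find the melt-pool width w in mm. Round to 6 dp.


w = 2*sqrt(376/(pi*1064*31.6)) = 0.119326 mm


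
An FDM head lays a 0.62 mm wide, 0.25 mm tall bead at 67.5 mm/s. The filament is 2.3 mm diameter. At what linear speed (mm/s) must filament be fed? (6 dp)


Q = 0.62 * 0.25 * 67.5 = 10.4625 mm^3/s
A_fil = pi*(2.3/2)^2 = 4.15475628 mm^2
v_feed = 10.4625 / 4.15475628 = 2.518198 mm/s


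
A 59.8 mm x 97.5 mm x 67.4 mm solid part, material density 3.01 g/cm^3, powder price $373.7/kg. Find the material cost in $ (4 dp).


V = 59.8 * 97.5 * 67.4 = 392975.7 mm^3 = 392.9757 cm^3
Mass = 392.9757 * 3.01 / 1000 = 1.18285686 kg
Cost = 1.18285686 * 373.7 = 442.0336 $


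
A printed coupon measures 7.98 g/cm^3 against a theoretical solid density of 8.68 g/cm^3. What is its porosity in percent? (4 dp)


Porosity = (1-7.98/8.68)*100 = 8.0645 %


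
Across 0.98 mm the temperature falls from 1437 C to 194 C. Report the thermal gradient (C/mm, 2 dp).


G = (1437-194)/0.98 = 1268.37 C/mm


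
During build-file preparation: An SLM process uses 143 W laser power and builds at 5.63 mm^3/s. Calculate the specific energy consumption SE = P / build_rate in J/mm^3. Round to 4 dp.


SE = 143 / 5.63 = 25.3996 J/mm^3


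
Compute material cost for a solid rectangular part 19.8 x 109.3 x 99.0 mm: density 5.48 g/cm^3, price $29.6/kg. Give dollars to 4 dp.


V = 19.8 * 109.3 * 99.0 = 214249.86 mm^3 = 214.24986 cm^3
Mass = 214.24986 * 5.48 / 1000 = 1.17408923 kg
Cost = 1.17408923 * 29.6 = 34.753 $


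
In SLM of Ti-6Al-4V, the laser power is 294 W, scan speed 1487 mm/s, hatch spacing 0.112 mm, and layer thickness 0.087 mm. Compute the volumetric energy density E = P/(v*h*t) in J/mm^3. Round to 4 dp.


E = 294 / (1487*0.112*0.087) = 20.2908 J/mm^3


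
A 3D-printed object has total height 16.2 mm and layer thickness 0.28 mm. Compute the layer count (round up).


Layers = ceil(16.2/0.28) = 58


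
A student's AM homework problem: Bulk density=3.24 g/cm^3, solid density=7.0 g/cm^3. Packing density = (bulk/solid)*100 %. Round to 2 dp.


Packing = (3.24/7.0)*100 = 46.29 %


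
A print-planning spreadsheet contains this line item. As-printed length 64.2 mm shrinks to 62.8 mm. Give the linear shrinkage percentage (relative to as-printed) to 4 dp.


Shrinkage = ((64.2-62.8)/64.2)*100 = 2.1807 %


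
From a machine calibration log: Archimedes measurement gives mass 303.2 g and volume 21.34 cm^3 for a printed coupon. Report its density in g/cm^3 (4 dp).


rho = 303.2 / 21.34 = 14.2081 g/cm^3


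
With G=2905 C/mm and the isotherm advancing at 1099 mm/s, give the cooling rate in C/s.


CR = 2905 * 1099 = 3192595 C/s


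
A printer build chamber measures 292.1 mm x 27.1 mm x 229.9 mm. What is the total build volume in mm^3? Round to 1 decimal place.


V = 292.1 * 27.1 * 229.9 = 1819867.7 mm^3


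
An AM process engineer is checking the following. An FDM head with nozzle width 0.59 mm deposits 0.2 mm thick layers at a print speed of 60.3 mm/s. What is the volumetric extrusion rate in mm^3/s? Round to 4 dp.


Rate = 0.59 * 0.2 * 60.3 = 7.1154 mm^3/s


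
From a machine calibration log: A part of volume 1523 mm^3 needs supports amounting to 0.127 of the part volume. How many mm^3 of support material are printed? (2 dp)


V_support = 1523 * 0.127 = 193.42 mm^3


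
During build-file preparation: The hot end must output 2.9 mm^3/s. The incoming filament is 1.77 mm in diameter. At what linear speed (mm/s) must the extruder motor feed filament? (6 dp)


A = pi*(1.77/2)^2 = 2.460574
v = 2.9 / 2.460574 = 1.178587 mm/s


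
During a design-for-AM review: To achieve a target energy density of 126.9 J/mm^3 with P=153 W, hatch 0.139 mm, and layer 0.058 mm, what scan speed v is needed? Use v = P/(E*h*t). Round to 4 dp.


v = 153 / (126.9*0.139*0.058) = 149.5502 mm/s


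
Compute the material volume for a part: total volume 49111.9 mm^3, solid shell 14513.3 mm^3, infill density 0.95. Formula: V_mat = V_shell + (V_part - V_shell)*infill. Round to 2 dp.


V_infill = (49111.9 - 14513.3) * 0.95 = 32868.67
V_total = 14513.3 + 32868.67 = 47381.97 mm^3


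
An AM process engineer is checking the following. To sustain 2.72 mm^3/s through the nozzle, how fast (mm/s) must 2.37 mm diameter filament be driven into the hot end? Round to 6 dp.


A = pi*(2.37/2)^2 = 4.411503
v = 2.72 / 4.411503 = 0.61657 mm/s


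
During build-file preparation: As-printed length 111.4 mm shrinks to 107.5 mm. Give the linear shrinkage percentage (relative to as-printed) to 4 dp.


Shrinkage = ((111.4-107.5)/111.4)*100 = 3.5009 %


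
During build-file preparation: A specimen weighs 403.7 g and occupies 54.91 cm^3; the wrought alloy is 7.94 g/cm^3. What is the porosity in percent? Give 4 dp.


rho_part = 403.7 / 54.91 = 7.3520306 g/cm^3
Porosity = (1 - 7.3520306/7.94)*100 = 7.4052 %


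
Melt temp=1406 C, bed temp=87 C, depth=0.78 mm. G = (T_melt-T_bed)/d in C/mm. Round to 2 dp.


G = (1406-87)/0.78 = 1691.03 C/mm


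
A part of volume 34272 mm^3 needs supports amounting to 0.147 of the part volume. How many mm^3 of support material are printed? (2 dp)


V_support = 34272 * 0.147 = 5037.98 mm^3


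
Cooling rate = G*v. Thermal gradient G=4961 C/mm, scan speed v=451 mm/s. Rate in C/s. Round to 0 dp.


CR = 4961 * 451 = 2237411 C/s


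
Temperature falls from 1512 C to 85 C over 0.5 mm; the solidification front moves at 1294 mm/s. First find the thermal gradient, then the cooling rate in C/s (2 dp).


G = (1512-85)/0.5 = 2854.0 C/mm
CR = 2854.0 * 1294 = 3693076.0 C/s


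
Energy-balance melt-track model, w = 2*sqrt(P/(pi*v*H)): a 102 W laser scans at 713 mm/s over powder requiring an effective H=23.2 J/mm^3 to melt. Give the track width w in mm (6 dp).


w = 2*sqrt(102/(pi*713*23.2)) = 0.088607 mm


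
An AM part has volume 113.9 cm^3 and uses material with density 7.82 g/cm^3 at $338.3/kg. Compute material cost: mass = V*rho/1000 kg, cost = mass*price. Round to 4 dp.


Mass = 113.9*7.82/1000 = 0.890698 kg
Cost = 0.890698 * 338.3 = 301.3231 $


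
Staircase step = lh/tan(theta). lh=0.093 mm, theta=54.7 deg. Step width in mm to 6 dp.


step = 0.093 / tan(54.7) = 0.065848 mm


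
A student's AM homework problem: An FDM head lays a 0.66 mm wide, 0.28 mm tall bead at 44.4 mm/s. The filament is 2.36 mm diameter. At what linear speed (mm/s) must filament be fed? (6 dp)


Q = 0.66 * 0.28 * 44.4 = 8.20512 mm^3/s
A_fil = pi*(2.36/2)^2 = 4.37435361 mm^2
v_feed = 8.20512 / 4.37435361 = 1.875733 mm/s


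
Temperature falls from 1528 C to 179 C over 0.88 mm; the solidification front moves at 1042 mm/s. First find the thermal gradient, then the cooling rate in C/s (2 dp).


G = (1528-179)/0.88 = 1532.95454545 C/mm
CR = 1532.95454545 * 1042 = 1597338.64 C/s


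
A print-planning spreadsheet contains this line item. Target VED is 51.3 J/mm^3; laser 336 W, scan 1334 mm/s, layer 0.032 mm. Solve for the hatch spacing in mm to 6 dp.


h = 336 / (51.3*1334*0.032) = 0.153432 mm


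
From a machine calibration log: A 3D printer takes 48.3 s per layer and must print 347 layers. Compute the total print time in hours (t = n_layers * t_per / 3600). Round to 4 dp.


t = 347 * 48.3 / 3600 = 4.6556 hrs


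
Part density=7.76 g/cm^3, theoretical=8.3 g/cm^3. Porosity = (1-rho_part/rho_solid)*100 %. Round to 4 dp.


Porosity = (1-7.76/8.3)*100 = 6.506 %


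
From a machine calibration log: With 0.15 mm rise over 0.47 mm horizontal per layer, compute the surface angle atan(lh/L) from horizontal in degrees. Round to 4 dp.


angle = atan(0.15/0.47) = 17.7004 degrees


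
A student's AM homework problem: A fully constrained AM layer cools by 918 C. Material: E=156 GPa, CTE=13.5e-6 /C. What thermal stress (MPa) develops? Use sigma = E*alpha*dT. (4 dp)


sigma = 156*1000 * 13.5e-6 * 918 = 1933.308 MPa


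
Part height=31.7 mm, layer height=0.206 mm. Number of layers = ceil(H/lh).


Layers = ceil(31.7/0.206) = 154


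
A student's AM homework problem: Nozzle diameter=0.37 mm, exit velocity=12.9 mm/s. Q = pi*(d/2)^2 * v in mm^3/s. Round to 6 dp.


A = pi*(0.37/2)^2 = 0.10752101 mm^2
Q = 0.10752101 * 12.9 = 1.387021 mm^3/s


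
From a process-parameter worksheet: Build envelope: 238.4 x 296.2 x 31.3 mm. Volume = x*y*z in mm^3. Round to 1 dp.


V = 238.4 * 296.2 * 31.3 = 2210220.7 mm^3


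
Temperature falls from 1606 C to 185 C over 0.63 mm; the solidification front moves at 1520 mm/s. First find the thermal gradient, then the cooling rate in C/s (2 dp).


G = (1606-185)/0.63 = 2255.55555556 C/mm
CR = 2255.55555556 * 1520 = 3428444.44 C/s


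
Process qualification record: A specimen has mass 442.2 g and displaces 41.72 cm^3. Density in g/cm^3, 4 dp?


rho = 442.2 / 41.72 = 10.5992 g/cm^3


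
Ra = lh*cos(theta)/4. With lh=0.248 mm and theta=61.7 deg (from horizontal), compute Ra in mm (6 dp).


Ra = 0.248 * cos(61.7) / 4 = 0.029393 mm


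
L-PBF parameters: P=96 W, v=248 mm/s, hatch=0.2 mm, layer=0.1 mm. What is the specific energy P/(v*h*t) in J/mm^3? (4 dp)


Build rate = 248 * 0.2 * 0.1 = 4.96 mm^3/s
SE = 96 / 4.96 = 19.3548 J/mm^3


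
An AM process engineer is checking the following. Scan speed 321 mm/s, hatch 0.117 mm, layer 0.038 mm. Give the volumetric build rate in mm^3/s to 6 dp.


Rate = 321 * 0.117 * 0.038 = 1.427166 mm^3/s


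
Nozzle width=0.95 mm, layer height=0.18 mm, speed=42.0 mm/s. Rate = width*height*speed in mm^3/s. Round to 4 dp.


Rate = 0.95 * 0.18 * 42.0 = 7.182 mm^3/s


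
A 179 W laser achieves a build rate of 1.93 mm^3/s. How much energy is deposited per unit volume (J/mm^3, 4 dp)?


SE = 179 / 1.93 = 92.7461 J/mm^3


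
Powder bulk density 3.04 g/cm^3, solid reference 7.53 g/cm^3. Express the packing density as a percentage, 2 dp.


Packing = (3.04/7.53)*100 = 40.37 %


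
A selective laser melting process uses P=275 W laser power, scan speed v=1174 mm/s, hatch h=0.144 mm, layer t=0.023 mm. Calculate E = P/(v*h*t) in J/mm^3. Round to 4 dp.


E = 275 / (1174*0.144*0.023) = 70.7252 J/mm^3


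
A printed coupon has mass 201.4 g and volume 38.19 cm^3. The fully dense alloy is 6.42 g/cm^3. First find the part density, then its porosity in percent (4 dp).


rho_part = 201.4 / 38.19 = 5.27363184 g/cm^3
Porosity = (1 - 5.27363184/6.42)*100 = 17.8562 %


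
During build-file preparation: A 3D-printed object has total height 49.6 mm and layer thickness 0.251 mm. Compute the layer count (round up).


Layers = ceil(49.6/0.251) = 198


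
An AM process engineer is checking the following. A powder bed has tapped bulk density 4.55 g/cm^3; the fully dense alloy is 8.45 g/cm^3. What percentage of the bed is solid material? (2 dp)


Packing = (4.55/8.45)*100 = 53.85 %


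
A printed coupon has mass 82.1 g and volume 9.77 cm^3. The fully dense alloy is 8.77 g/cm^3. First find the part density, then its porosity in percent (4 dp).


rho_part = 82.1 / 9.77 = 8.40327533 g/cm^3
Porosity = (1 - 8.40327533/8.77)*100 = 4.1816 %


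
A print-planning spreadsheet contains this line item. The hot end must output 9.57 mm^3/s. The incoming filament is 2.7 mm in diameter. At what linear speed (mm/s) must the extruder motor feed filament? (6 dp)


A = pi*(2.7/2)^2 = 5.725553
v = 9.57 / 5.725553 = 1.671454 mm/s


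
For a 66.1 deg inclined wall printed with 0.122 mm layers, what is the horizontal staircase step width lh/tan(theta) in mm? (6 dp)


step = 0.122 / tan(66.1) = 0.054063 mm


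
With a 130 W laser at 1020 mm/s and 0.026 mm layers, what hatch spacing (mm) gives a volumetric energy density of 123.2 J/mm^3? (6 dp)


h = 130 / (123.2*1020*0.026) = 0.039789 mm


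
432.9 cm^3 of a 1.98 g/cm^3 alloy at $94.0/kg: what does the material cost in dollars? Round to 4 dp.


Mass = 432.9*1.98/1000 = 0.857142 kg
Cost = 0.857142 * 94.0 = 80.5713 $


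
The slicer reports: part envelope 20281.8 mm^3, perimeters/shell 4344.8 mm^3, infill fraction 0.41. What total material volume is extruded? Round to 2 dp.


V_infill = (20281.8 - 4344.8) * 0.41 = 6534.17
V_total = 4344.8 + 6534.17 = 10878.97 mm^3


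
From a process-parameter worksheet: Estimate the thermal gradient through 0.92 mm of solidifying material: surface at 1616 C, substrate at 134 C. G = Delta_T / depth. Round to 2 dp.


G = (1616-134)/0.92 = 1610.87 C/mm


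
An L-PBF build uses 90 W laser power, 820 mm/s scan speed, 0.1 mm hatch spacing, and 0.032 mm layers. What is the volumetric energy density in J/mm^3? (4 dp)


E = 90 / (820*0.1*0.032) = 34.2988 J/mm^3


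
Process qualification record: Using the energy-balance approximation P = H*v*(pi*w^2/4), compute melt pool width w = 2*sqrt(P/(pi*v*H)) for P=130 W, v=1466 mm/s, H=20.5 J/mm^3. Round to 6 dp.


w = 2*sqrt(130/(pi*1466*20.5)) = 0.074213 mm


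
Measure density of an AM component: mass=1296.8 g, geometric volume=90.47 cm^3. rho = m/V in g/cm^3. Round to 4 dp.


rho = 1296.8 / 90.47 = 14.334 g/cm^3


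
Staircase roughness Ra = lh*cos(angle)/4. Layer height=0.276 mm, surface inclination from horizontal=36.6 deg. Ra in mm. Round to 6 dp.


Ra = 0.276 * cos(36.6) / 4 = 0.055394 mm


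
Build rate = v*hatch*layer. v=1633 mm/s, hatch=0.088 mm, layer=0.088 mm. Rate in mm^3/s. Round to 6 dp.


Rate = 1633 * 0.088 * 0.088 = 12.645952 mm^3/s


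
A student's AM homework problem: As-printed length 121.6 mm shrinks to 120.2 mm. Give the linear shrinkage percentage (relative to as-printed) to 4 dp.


Shrinkage = ((121.6-120.2)/121.6)*100 = 1.1513 %


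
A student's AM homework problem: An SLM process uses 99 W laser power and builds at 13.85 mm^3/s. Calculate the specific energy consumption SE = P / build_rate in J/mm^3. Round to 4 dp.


SE = 99 / 13.85 = 7.148 J/mm^3


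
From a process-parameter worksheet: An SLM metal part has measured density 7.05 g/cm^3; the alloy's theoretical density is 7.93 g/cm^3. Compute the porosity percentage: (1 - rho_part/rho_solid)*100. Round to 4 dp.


Porosity = (1-7.05/7.93)*100 = 11.0971 %


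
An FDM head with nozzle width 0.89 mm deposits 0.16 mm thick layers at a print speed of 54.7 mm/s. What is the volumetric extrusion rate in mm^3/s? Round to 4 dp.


Rate = 0.89 * 0.16 * 54.7 = 7.7893 mm^3/s


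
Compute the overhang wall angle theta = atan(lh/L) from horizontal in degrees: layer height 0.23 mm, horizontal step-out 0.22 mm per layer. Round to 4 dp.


angle = atan(0.23/0.22) = 46.273 degrees


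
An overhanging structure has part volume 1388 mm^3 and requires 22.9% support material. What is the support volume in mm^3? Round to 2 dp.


V_support = 1388 * 0.229 = 317.85 mm^3


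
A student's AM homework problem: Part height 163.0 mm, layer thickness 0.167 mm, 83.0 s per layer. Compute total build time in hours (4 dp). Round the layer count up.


Layers = ceil(163.0/0.167) = 977
t = 977 * 83.0 / 3600 = 22.5253 hrs


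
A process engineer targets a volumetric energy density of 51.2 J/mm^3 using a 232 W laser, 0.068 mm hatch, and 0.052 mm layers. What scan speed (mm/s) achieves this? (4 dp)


v = 232 / (51.2*0.068*0.052) = 1281.4621 mm/s


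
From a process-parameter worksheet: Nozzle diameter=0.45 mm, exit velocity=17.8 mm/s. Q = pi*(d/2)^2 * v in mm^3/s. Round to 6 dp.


A = pi*(0.45/2)^2 = 0.15904313 mm^2
Q = 0.15904313 * 17.8 = 2.830968 mm^3/s


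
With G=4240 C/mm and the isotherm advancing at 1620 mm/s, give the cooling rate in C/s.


CR = 4240 * 1620 = 6868800 C/s


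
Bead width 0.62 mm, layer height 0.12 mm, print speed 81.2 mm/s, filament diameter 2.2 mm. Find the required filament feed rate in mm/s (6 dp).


Q = 0.62 * 0.12 * 81.2 = 6.04128 mm^3/s
A_fil = pi*(2.2/2)^2 = 3.80132711 mm^2
v_feed = 6.04128 / 3.80132711 = 1.589255 mm/s


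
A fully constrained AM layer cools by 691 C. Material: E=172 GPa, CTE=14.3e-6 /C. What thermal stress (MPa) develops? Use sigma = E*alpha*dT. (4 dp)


sigma = 172*1000 * 14.3e-6 * 691 = 1699.5836 MPa


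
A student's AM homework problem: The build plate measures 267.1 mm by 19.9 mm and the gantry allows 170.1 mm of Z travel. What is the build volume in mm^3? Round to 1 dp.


V = 267.1 * 19.9 * 170.1 = 904130.8 mm^3


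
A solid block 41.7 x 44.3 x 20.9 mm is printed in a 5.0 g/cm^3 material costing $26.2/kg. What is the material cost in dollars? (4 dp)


V = 41.7 * 44.3 * 20.9 = 38608.779 mm^3 = 38.608779 cm^3
Mass = 38.608779 * 5.0 / 1000 = 0.1930439 kg
Cost = 0.1930439 * 26.2 = 5.0578 $


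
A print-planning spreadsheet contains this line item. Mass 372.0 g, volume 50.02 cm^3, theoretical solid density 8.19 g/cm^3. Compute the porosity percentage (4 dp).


rho_part = 372.0 / 50.02 = 7.43702519 g/cm^3
Porosity = (1 - 7.43702519/8.19)*100 = 9.1938 %


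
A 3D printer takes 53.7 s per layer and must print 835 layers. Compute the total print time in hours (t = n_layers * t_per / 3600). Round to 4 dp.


t = 835 * 53.7 / 3600 = 12.4554 hrs


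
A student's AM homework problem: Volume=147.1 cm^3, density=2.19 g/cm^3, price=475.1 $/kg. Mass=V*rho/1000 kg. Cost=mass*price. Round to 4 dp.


Mass = 147.1*2.19/1000 = 0.322149 kg
Cost = 0.322149 * 475.1 = 153.053 $


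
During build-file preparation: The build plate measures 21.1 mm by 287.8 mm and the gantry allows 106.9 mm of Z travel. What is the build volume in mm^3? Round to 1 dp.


V = 21.1 * 287.8 * 106.9 = 649158.8 mm^3


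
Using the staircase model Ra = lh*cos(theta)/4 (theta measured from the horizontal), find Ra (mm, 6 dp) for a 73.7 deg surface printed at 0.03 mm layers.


Ra = 0.03 * cos(73.7) / 4 = 0.002105 mm


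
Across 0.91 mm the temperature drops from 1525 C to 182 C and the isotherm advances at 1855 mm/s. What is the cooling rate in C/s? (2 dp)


G = (1525-182)/0.91 = 1475.82417582 C/mm
CR = 1475.82417582 * 1855 = 2737653.85 C/s


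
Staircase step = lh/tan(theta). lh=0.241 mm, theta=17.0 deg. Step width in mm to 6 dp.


step = 0.241 / tan(17.0) = 0.788275 mm


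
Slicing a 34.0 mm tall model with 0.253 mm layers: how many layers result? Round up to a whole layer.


Layers = ceil(34.0/0.253) = 135


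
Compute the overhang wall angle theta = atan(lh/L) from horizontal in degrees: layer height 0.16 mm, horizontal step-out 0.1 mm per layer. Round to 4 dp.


angle = atan(0.16/0.1) = 57.9946 degrees


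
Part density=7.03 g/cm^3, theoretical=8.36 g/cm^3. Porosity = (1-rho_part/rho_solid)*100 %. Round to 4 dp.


Porosity = (1-7.03/8.36)*100 = 15.9091 %


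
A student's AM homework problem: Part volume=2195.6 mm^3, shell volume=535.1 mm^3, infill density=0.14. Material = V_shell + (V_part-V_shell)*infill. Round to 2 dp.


V_infill = (2195.6 - 535.1) * 0.14 = 232.47
V_total = 535.1 + 232.47 = 767.57 mm^3


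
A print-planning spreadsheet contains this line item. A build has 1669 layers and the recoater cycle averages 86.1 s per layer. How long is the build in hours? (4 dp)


t = 1669 * 86.1 / 3600 = 39.9169 hrs


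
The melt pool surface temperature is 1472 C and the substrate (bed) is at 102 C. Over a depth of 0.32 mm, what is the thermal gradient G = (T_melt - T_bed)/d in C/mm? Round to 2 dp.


G = (1472-102)/0.32 = 4281.25 C/mm


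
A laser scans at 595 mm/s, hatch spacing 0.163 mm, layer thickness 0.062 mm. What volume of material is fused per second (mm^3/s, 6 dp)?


Rate = 595 * 0.163 * 0.062 = 6.01307 mm^3/s


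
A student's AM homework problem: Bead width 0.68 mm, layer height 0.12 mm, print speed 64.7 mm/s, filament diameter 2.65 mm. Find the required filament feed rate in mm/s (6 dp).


Q = 0.68 * 0.12 * 64.7 = 5.27952 mm^3/s
A_fil = pi*(2.65/2)^2 = 5.5154586 mm^2
v_feed = 5.27952 / 5.5154586 = 0.957222 mm/s


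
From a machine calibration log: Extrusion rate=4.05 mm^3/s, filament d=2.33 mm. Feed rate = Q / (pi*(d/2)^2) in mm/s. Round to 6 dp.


A = pi*(2.33/2)^2 = 4.263848
v = 4.05 / 4.263848 = 0.949846 mm/s


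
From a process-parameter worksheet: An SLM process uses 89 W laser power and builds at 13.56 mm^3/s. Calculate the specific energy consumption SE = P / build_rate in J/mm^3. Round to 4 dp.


SE = 89 / 13.56 = 6.5634 J/mm^3


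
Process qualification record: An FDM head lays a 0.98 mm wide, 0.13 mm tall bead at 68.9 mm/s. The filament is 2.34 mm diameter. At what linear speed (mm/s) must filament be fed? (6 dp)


Q = 0.98 * 0.13 * 68.9 = 8.77786 mm^3/s
A_fil = pi*(2.34/2)^2 = 4.30052618 mm^2
v_feed = 8.77786 / 4.30052618 = 2.041113 mm/s


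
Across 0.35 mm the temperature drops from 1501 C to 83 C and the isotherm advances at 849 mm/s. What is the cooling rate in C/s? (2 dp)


G = (1501-83)/0.35 = 4051.42857143 C/mm
CR = 4051.42857143 * 849 = 3439662.86 C/s


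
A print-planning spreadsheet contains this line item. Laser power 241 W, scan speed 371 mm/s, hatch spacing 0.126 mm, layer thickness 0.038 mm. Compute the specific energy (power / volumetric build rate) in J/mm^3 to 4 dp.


Build rate = 371 * 0.126 * 0.038 = 1.776348 mm^3/s
SE = 241 / 1.776348 = 135.6716 J/mm^3


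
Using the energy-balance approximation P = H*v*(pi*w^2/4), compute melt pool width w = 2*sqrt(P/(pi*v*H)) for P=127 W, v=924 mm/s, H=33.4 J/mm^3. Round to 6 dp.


w = 2*sqrt(127/(pi*924*33.4)) = 0.072385 mm


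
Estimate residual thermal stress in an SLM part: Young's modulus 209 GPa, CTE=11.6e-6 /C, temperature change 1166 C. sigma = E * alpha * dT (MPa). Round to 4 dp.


sigma = 209*1000 * 11.6e-6 * 1166 = 2826.8504 MPa


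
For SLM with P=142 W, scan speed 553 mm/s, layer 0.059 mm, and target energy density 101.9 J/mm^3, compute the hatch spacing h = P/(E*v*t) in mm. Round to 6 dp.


h = 142 / (101.9*553*0.059) = 0.042711 mm


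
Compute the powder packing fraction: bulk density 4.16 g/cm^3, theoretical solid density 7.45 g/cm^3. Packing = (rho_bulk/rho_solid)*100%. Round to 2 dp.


Packing = (4.16/7.45)*100 = 55.84 %


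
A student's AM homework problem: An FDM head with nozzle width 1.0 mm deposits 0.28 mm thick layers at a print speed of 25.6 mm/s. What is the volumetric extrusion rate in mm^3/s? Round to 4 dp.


Rate = 1.0 * 0.28 * 25.6 = 7.168 mm^3/s


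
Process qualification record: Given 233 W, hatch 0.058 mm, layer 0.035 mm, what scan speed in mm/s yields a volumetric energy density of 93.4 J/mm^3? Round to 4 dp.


v = 233 / (93.4*0.058*0.035) = 1228.89 mm/s


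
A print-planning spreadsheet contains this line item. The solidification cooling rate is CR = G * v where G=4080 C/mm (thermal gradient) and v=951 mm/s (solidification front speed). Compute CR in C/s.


CR = 4080 * 951 = 3880080 C/s


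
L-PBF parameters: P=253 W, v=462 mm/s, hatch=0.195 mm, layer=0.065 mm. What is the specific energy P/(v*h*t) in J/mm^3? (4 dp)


Build rate = 462 * 0.195 * 0.065 = 5.85585 mm^3/s
SE = 253 / 5.85585 = 43.2047 J/mm^3


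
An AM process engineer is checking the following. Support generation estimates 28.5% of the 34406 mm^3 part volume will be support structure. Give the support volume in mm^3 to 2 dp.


V_support = 34406 * 0.285 = 9805.71 mm^3


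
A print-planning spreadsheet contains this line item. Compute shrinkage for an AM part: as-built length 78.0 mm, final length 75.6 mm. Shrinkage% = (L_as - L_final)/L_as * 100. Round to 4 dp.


Shrinkage = ((78.0-75.6)/78.0)*100 = 3.0769 %


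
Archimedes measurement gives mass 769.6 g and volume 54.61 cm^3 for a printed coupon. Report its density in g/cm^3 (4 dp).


rho = 769.6 / 54.61 = 14.0927 g/cm^3


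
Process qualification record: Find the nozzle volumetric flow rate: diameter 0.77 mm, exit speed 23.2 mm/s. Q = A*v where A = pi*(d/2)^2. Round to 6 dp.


A = pi*(0.77/2)^2 = 0.46566257 mm^2
Q = 0.46566257 * 23.2 = 10.803372 mm^3/s


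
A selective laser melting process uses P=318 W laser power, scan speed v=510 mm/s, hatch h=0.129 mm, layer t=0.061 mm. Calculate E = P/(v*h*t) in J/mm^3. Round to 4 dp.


E = 318 / (510*0.129*0.061) = 79.2387 J/mm^3


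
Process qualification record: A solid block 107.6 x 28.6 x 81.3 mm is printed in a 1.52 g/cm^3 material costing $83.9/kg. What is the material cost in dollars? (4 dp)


V = 107.6 * 28.6 * 81.3 = 250189.368 mm^3 = 250.189368 cm^3
Mass = 250.189368 * 1.52 / 1000 = 0.38028784 kg
Cost = 0.38028784 * 83.9 = 31.9061 $


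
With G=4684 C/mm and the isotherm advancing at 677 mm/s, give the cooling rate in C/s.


CR = 4684 * 677 = 3171068 C/s


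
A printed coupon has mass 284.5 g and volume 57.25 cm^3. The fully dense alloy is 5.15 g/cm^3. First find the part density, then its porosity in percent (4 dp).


rho_part = 284.5 / 57.25 = 4.96943231 g/cm^3
Porosity = (1 - 4.96943231/5.15)*100 = 3.5062 %


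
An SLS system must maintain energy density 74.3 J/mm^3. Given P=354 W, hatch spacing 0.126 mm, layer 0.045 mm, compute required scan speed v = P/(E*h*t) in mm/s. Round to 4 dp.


v = 354 / (74.3*0.126*0.045) = 840.2942 mm/s


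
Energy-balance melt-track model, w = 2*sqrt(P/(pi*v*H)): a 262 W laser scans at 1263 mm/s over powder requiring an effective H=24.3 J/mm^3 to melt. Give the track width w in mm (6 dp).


w = 2*sqrt(262/(pi*1263*24.3)) = 0.104256 mm


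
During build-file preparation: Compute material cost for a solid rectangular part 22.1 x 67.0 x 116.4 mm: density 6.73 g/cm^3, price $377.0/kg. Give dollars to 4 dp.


V = 22.1 * 67.0 * 116.4 = 172353.48 mm^3 = 172.35348 cm^3
Mass = 172.35348 * 6.73 / 1000 = 1.15993892 kg
Cost = 1.15993892 * 377.0 = 437.297 $


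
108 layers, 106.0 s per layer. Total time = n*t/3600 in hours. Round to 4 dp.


t = 108 * 106.0 / 3600 = 3.18 hrs


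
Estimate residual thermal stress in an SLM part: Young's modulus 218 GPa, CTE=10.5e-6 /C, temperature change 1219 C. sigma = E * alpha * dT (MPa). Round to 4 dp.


sigma = 218*1000 * 10.5e-6 * 1219 = 2790.291 MPa


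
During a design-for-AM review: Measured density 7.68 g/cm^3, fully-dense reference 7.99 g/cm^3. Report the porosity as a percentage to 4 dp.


Porosity = (1-7.68/7.99)*100 = 3.8798 %


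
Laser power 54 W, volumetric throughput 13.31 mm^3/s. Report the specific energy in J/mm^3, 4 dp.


SE = 54 / 13.31 = 4.0571 J/mm^3


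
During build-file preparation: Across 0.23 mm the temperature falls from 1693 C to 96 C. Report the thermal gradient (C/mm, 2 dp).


G = (1693-96)/0.23 = 6943.48 C/mm


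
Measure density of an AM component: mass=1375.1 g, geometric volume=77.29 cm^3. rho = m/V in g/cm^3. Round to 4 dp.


rho = 1375.1 / 77.29 = 17.7914 g/cm^3


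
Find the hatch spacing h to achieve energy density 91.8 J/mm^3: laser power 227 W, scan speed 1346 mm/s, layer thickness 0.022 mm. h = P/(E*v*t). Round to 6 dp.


h = 227 / (91.8*1346*0.022) = 0.083506 mm


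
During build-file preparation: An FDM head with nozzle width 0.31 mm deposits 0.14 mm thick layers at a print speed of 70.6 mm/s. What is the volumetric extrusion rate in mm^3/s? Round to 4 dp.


Rate = 0.31 * 0.14 * 70.6 = 3.064 mm^3/s


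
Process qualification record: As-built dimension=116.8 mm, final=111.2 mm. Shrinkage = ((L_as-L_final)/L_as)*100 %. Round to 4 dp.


Shrinkage = ((116.8-111.2)/116.8)*100 = 4.7945 %


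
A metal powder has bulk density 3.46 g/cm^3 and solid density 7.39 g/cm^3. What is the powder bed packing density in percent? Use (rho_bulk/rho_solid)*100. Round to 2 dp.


Packing = (3.46/7.39)*100 = 46.82 %


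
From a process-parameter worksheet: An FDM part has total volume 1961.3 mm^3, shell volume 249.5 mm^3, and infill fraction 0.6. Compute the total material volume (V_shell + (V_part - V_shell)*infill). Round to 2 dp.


V_infill = (1961.3 - 249.5) * 0.6 = 1027.08
V_total = 249.5 + 1027.08 = 1276.58 mm^3


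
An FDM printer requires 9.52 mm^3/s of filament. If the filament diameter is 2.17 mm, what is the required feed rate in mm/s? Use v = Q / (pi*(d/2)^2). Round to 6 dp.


A = pi*(2.17/2)^2 = 3.698361
v = 9.52 / 3.698361 = 2.574113 mm/s


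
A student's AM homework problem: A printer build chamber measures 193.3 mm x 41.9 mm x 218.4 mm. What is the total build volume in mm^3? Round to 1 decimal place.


V = 193.3 * 41.9 * 218.4 = 1768880.6 mm^3


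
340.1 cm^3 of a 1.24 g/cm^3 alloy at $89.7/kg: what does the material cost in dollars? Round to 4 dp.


Mass = 340.1*1.24/1000 = 0.421724 kg
Cost = 0.421724 * 89.7 = 37.8286 $


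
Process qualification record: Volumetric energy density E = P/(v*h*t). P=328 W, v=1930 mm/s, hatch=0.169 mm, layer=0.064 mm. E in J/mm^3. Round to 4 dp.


E = 328 / (1930*0.169*0.064) = 15.7127 J/mm^3


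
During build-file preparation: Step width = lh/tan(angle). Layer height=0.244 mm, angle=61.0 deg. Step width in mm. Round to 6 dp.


step = 0.244 / tan(61.0) = 0.135251 mm


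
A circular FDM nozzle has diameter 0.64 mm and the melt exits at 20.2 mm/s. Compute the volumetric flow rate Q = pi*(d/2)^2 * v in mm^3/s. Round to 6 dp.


A = pi*(0.64/2)^2 = 0.32169909 mm^2
Q = 0.32169909 * 20.2 = 6.498322 mm^3/s
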